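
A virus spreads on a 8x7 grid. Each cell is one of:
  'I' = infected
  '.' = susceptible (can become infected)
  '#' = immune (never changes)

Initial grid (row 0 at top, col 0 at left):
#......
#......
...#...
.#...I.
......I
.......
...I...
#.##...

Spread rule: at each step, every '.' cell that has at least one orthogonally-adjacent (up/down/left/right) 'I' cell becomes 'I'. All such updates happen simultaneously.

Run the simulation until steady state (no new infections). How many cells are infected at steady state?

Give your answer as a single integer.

Step 0 (initial): 3 infected
Step 1: +8 new -> 11 infected
Step 2: +13 new -> 24 infected
Step 3: +10 new -> 34 infected
Step 4: +6 new -> 40 infected
Step 5: +4 new -> 44 infected
Step 6: +4 new -> 48 infected
Step 7: +1 new -> 49 infected
Step 8: +0 new -> 49 infected

Answer: 49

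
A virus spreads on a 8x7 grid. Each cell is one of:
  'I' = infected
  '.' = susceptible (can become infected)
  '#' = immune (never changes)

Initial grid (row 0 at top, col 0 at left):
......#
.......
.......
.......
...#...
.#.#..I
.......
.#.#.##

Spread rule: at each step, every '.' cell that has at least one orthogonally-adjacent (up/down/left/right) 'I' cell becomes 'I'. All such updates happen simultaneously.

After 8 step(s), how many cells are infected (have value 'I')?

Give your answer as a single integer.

Answer: 41

Derivation:
Step 0 (initial): 1 infected
Step 1: +3 new -> 4 infected
Step 2: +4 new -> 8 infected
Step 3: +4 new -> 12 infected
Step 4: +5 new -> 17 infected
Step 5: +4 new -> 21 infected
Step 6: +7 new -> 28 infected
Step 7: +6 new -> 34 infected
Step 8: +7 new -> 41 infected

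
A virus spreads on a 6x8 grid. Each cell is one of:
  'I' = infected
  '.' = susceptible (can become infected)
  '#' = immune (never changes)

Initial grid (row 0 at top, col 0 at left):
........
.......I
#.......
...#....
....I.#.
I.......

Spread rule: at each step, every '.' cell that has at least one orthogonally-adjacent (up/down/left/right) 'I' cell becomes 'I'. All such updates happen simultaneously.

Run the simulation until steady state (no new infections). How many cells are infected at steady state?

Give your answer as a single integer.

Answer: 45

Derivation:
Step 0 (initial): 3 infected
Step 1: +9 new -> 12 infected
Step 2: +12 new -> 24 infected
Step 3: +9 new -> 33 infected
Step 4: +5 new -> 38 infected
Step 5: +3 new -> 41 infected
Step 6: +3 new -> 44 infected
Step 7: +1 new -> 45 infected
Step 8: +0 new -> 45 infected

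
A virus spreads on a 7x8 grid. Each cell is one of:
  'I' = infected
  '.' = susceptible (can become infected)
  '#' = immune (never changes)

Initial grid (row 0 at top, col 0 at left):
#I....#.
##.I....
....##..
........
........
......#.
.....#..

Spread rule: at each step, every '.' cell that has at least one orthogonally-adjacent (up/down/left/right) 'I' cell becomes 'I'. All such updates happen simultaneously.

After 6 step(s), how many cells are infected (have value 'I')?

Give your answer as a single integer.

Step 0 (initial): 2 infected
Step 1: +5 new -> 7 infected
Step 2: +4 new -> 11 infected
Step 3: +6 new -> 17 infected
Step 4: +8 new -> 25 infected
Step 5: +9 new -> 34 infected
Step 6: +7 new -> 41 infected

Answer: 41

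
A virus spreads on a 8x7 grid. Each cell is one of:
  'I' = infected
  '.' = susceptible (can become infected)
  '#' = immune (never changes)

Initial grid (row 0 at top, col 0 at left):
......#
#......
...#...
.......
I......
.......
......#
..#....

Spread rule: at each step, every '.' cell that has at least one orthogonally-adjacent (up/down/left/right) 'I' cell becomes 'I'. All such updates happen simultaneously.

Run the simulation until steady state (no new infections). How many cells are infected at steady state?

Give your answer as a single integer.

Step 0 (initial): 1 infected
Step 1: +3 new -> 4 infected
Step 2: +5 new -> 9 infected
Step 3: +6 new -> 15 infected
Step 4: +7 new -> 22 infected
Step 5: +6 new -> 28 infected
Step 6: +9 new -> 37 infected
Step 7: +7 new -> 44 infected
Step 8: +4 new -> 48 infected
Step 9: +3 new -> 51 infected
Step 10: +0 new -> 51 infected

Answer: 51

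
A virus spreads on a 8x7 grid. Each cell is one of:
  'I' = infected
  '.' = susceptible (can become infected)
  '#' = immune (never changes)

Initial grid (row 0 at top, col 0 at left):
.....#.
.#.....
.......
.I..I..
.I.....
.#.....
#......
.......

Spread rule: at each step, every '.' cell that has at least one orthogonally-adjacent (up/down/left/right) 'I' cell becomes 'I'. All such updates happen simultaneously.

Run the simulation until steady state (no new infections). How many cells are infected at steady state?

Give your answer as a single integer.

Answer: 52

Derivation:
Step 0 (initial): 3 infected
Step 1: +9 new -> 12 infected
Step 2: +11 new -> 23 infected
Step 3: +11 new -> 34 infected
Step 4: +10 new -> 44 infected
Step 5: +6 new -> 50 infected
Step 6: +2 new -> 52 infected
Step 7: +0 new -> 52 infected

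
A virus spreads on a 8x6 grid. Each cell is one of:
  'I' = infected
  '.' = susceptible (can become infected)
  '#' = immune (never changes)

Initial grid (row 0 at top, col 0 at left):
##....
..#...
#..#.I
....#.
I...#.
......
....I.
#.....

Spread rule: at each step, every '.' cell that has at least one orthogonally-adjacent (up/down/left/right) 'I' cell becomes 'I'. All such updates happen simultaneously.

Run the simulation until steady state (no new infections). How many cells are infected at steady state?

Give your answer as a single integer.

Step 0 (initial): 3 infected
Step 1: +10 new -> 13 infected
Step 2: +12 new -> 25 infected
Step 3: +8 new -> 33 infected
Step 4: +5 new -> 38 infected
Step 5: +2 new -> 40 infected
Step 6: +0 new -> 40 infected

Answer: 40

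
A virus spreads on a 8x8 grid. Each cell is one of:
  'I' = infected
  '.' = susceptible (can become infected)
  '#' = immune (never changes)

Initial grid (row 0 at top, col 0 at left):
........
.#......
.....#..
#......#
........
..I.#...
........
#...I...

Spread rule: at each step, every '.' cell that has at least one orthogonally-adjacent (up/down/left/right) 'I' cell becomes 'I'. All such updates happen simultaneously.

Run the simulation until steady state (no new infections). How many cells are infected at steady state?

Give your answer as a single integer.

Answer: 58

Derivation:
Step 0 (initial): 2 infected
Step 1: +7 new -> 9 infected
Step 2: +9 new -> 18 infected
Step 3: +10 new -> 28 infected
Step 4: +7 new -> 35 infected
Step 5: +7 new -> 42 infected
Step 6: +6 new -> 48 infected
Step 7: +4 new -> 52 infected
Step 8: +3 new -> 55 infected
Step 9: +2 new -> 57 infected
Step 10: +1 new -> 58 infected
Step 11: +0 new -> 58 infected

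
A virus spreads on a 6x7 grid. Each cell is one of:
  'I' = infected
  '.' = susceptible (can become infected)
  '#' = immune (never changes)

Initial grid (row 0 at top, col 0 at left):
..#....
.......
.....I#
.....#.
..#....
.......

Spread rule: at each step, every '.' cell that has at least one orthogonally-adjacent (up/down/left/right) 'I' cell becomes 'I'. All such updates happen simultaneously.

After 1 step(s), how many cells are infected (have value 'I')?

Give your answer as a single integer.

Step 0 (initial): 1 infected
Step 1: +2 new -> 3 infected

Answer: 3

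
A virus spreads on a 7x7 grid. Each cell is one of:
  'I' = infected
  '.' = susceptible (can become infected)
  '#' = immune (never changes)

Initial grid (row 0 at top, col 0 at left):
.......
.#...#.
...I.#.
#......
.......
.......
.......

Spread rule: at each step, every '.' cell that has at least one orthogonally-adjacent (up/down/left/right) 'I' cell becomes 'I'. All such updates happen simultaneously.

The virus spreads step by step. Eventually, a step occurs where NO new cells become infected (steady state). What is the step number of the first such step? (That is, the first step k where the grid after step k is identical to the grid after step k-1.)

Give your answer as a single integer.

Answer: 8

Derivation:
Step 0 (initial): 1 infected
Step 1: +4 new -> 5 infected
Step 2: +7 new -> 12 infected
Step 3: +8 new -> 20 infected
Step 4: +9 new -> 29 infected
Step 5: +9 new -> 38 infected
Step 6: +5 new -> 43 infected
Step 7: +2 new -> 45 infected
Step 8: +0 new -> 45 infected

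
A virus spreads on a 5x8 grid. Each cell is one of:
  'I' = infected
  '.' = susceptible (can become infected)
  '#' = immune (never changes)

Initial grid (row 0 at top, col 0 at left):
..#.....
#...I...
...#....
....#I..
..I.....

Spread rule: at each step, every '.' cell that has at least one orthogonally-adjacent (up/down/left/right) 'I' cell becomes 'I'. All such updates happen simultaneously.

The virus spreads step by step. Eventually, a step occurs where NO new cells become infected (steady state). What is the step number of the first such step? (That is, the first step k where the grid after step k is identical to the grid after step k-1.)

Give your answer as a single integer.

Step 0 (initial): 3 infected
Step 1: +10 new -> 13 infected
Step 2: +12 new -> 25 infected
Step 3: +7 new -> 32 infected
Step 4: +3 new -> 35 infected
Step 5: +1 new -> 36 infected
Step 6: +0 new -> 36 infected

Answer: 6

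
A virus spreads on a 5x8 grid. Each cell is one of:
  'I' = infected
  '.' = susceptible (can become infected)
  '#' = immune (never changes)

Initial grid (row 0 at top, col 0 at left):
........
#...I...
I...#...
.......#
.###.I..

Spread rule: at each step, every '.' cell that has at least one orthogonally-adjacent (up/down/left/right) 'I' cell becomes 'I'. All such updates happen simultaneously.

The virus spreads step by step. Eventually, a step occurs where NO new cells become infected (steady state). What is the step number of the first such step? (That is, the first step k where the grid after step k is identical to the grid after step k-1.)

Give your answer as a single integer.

Step 0 (initial): 3 infected
Step 1: +8 new -> 11 infected
Step 2: +13 new -> 24 infected
Step 3: +7 new -> 31 infected
Step 4: +3 new -> 34 infected
Step 5: +0 new -> 34 infected

Answer: 5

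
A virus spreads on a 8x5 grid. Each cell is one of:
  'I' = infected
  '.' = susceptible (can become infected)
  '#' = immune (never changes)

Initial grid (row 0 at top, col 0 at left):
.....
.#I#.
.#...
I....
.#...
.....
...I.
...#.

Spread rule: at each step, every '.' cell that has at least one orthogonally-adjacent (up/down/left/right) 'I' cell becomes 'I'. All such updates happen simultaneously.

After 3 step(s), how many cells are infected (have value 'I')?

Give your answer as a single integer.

Answer: 32

Derivation:
Step 0 (initial): 3 infected
Step 1: +8 new -> 11 infected
Step 2: +12 new -> 23 infected
Step 3: +9 new -> 32 infected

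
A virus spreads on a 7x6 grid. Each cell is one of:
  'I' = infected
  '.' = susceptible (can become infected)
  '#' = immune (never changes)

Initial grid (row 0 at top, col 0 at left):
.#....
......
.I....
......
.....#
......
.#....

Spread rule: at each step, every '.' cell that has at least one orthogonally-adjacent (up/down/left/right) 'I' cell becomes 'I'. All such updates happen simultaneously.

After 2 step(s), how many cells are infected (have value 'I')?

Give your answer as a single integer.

Answer: 11

Derivation:
Step 0 (initial): 1 infected
Step 1: +4 new -> 5 infected
Step 2: +6 new -> 11 infected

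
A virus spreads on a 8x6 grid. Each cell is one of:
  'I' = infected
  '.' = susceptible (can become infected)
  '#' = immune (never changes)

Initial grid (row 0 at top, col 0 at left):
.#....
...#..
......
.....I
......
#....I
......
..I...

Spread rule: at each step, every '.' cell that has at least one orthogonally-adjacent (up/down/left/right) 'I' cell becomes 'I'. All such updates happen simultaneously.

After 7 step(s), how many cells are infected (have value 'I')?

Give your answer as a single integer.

Step 0 (initial): 3 infected
Step 1: +8 new -> 11 infected
Step 2: +12 new -> 23 infected
Step 3: +8 new -> 31 infected
Step 4: +4 new -> 35 infected
Step 5: +5 new -> 40 infected
Step 6: +3 new -> 43 infected
Step 7: +1 new -> 44 infected

Answer: 44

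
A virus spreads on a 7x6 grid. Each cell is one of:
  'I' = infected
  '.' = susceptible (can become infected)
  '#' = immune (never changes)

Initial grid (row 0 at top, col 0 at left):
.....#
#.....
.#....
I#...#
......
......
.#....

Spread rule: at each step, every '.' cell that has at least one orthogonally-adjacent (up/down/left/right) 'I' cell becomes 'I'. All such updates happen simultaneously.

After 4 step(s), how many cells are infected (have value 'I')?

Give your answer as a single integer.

Answer: 11

Derivation:
Step 0 (initial): 1 infected
Step 1: +2 new -> 3 infected
Step 2: +2 new -> 5 infected
Step 3: +3 new -> 8 infected
Step 4: +3 new -> 11 infected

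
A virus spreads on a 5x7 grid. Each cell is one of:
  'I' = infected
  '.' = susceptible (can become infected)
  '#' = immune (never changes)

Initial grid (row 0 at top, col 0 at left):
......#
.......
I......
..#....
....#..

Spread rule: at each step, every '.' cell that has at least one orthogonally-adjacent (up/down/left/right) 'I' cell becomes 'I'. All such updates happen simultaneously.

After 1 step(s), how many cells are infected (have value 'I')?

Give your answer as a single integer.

Step 0 (initial): 1 infected
Step 1: +3 new -> 4 infected

Answer: 4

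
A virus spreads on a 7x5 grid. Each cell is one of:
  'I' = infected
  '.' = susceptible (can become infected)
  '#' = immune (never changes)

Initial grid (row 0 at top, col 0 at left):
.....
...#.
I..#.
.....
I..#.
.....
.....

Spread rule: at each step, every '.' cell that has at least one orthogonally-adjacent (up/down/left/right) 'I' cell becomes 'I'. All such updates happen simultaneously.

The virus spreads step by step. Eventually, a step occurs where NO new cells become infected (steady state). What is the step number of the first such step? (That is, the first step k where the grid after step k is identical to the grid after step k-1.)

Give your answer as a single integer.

Answer: 8

Derivation:
Step 0 (initial): 2 infected
Step 1: +5 new -> 7 infected
Step 2: +7 new -> 14 infected
Step 3: +5 new -> 19 infected
Step 4: +4 new -> 23 infected
Step 5: +4 new -> 27 infected
Step 6: +4 new -> 31 infected
Step 7: +1 new -> 32 infected
Step 8: +0 new -> 32 infected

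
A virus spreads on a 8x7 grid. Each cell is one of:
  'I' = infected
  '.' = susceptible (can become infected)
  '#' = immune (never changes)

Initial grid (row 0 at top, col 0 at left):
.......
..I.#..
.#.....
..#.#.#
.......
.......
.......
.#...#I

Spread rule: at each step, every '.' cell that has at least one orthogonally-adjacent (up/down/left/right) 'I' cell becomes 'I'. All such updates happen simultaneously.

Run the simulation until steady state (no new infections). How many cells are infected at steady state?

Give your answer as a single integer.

Answer: 49

Derivation:
Step 0 (initial): 2 infected
Step 1: +5 new -> 7 infected
Step 2: +6 new -> 13 infected
Step 3: +8 new -> 21 infected
Step 4: +8 new -> 29 infected
Step 5: +11 new -> 40 infected
Step 6: +6 new -> 46 infected
Step 7: +2 new -> 48 infected
Step 8: +1 new -> 49 infected
Step 9: +0 new -> 49 infected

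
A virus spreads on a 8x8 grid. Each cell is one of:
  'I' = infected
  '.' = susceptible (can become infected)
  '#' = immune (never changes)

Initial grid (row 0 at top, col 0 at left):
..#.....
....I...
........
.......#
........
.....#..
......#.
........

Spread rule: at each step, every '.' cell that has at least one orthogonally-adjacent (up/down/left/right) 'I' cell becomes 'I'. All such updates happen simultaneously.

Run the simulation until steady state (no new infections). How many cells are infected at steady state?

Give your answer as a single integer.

Step 0 (initial): 1 infected
Step 1: +4 new -> 5 infected
Step 2: +7 new -> 12 infected
Step 3: +8 new -> 20 infected
Step 4: +10 new -> 30 infected
Step 5: +7 new -> 37 infected
Step 6: +8 new -> 45 infected
Step 7: +6 new -> 51 infected
Step 8: +5 new -> 56 infected
Step 9: +3 new -> 59 infected
Step 10: +1 new -> 60 infected
Step 11: +0 new -> 60 infected

Answer: 60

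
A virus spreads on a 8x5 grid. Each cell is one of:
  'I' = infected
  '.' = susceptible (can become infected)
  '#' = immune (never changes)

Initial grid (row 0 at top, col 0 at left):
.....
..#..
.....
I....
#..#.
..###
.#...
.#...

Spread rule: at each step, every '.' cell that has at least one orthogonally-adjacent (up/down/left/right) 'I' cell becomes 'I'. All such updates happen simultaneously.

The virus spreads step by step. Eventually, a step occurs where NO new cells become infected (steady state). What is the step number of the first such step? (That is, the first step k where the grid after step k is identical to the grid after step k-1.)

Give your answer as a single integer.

Answer: 8

Derivation:
Step 0 (initial): 1 infected
Step 1: +2 new -> 3 infected
Step 2: +4 new -> 7 infected
Step 3: +6 new -> 13 infected
Step 4: +4 new -> 17 infected
Step 5: +5 new -> 22 infected
Step 6: +3 new -> 25 infected
Step 7: +1 new -> 26 infected
Step 8: +0 new -> 26 infected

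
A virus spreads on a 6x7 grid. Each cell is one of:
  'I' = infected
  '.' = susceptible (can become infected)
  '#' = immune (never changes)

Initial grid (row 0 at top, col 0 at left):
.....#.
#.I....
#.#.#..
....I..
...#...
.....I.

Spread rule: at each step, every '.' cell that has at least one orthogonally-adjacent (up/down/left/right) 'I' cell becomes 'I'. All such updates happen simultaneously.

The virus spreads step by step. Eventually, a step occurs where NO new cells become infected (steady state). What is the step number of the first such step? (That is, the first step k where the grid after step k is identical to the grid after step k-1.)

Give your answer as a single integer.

Answer: 6

Derivation:
Step 0 (initial): 3 infected
Step 1: +9 new -> 12 infected
Step 2: +10 new -> 22 infected
Step 3: +7 new -> 29 infected
Step 4: +4 new -> 33 infected
Step 5: +3 new -> 36 infected
Step 6: +0 new -> 36 infected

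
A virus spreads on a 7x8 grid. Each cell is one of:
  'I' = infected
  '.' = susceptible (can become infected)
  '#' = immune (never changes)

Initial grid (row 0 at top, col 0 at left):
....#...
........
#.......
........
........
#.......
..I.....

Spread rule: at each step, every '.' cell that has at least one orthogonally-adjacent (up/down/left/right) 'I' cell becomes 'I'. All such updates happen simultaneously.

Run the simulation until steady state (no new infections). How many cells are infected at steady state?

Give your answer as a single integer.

Answer: 53

Derivation:
Step 0 (initial): 1 infected
Step 1: +3 new -> 4 infected
Step 2: +5 new -> 9 infected
Step 3: +5 new -> 14 infected
Step 4: +7 new -> 21 infected
Step 5: +8 new -> 29 infected
Step 6: +7 new -> 36 infected
Step 7: +7 new -> 43 infected
Step 8: +4 new -> 47 infected
Step 9: +3 new -> 50 infected
Step 10: +2 new -> 52 infected
Step 11: +1 new -> 53 infected
Step 12: +0 new -> 53 infected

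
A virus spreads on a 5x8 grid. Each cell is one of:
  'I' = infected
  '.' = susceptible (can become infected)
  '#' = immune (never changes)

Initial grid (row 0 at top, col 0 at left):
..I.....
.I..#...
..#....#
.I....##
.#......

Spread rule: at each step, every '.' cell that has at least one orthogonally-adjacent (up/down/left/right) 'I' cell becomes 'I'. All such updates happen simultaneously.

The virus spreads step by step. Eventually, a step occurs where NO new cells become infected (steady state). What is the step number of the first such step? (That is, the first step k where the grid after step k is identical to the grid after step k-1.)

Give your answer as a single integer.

Answer: 8

Derivation:
Step 0 (initial): 3 infected
Step 1: +7 new -> 10 infected
Step 2: +7 new -> 17 infected
Step 3: +4 new -> 21 infected
Step 4: +5 new -> 26 infected
Step 5: +4 new -> 30 infected
Step 6: +3 new -> 33 infected
Step 7: +1 new -> 34 infected
Step 8: +0 new -> 34 infected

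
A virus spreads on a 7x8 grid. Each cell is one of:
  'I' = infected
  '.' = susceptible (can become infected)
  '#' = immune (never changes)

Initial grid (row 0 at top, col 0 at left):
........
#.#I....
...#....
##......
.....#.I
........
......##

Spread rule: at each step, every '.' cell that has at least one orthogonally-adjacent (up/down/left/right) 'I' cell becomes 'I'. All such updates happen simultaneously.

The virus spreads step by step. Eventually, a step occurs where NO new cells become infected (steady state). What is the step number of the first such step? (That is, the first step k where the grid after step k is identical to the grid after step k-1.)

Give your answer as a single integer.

Answer: 10

Derivation:
Step 0 (initial): 2 infected
Step 1: +5 new -> 7 infected
Step 2: +7 new -> 14 infected
Step 3: +9 new -> 23 infected
Step 4: +8 new -> 31 infected
Step 5: +5 new -> 36 infected
Step 6: +5 new -> 41 infected
Step 7: +3 new -> 44 infected
Step 8: +3 new -> 47 infected
Step 9: +1 new -> 48 infected
Step 10: +0 new -> 48 infected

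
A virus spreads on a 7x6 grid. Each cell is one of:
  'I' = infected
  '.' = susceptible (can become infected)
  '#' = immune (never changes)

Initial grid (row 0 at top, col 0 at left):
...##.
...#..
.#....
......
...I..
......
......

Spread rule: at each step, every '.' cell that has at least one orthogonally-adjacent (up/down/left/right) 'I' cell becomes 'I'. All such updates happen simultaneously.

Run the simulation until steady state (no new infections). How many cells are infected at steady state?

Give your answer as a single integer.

Answer: 38

Derivation:
Step 0 (initial): 1 infected
Step 1: +4 new -> 5 infected
Step 2: +8 new -> 13 infected
Step 3: +9 new -> 22 infected
Step 4: +7 new -> 29 infected
Step 5: +5 new -> 34 infected
Step 6: +3 new -> 37 infected
Step 7: +1 new -> 38 infected
Step 8: +0 new -> 38 infected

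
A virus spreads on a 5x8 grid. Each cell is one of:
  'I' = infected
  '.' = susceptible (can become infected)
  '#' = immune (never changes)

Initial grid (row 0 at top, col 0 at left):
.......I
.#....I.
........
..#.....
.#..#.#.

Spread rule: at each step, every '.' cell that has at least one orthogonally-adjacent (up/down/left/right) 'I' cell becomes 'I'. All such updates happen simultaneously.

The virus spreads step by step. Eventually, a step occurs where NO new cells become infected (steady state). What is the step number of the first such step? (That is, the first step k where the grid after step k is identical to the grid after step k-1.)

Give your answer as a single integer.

Answer: 10

Derivation:
Step 0 (initial): 2 infected
Step 1: +4 new -> 6 infected
Step 2: +5 new -> 11 infected
Step 3: +5 new -> 16 infected
Step 4: +6 new -> 22 infected
Step 5: +3 new -> 25 infected
Step 6: +3 new -> 28 infected
Step 7: +4 new -> 32 infected
Step 8: +2 new -> 34 infected
Step 9: +1 new -> 35 infected
Step 10: +0 new -> 35 infected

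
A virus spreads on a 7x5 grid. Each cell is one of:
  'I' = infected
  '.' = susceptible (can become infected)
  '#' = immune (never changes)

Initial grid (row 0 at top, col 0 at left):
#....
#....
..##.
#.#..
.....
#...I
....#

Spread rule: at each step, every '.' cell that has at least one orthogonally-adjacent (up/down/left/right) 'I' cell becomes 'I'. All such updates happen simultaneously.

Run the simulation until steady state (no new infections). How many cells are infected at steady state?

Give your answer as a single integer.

Answer: 27

Derivation:
Step 0 (initial): 1 infected
Step 1: +2 new -> 3 infected
Step 2: +4 new -> 7 infected
Step 3: +5 new -> 12 infected
Step 4: +3 new -> 15 infected
Step 5: +5 new -> 20 infected
Step 6: +3 new -> 23 infected
Step 7: +3 new -> 26 infected
Step 8: +1 new -> 27 infected
Step 9: +0 new -> 27 infected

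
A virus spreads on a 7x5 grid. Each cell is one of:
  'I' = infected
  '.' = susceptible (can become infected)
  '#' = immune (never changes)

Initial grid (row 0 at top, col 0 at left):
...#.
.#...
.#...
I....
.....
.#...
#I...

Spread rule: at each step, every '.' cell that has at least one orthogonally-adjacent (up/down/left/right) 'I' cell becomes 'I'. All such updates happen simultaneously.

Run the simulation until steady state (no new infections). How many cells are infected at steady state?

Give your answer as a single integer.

Step 0 (initial): 2 infected
Step 1: +4 new -> 6 infected
Step 2: +6 new -> 12 infected
Step 3: +6 new -> 18 infected
Step 4: +6 new -> 24 infected
Step 5: +4 new -> 28 infected
Step 6: +1 new -> 29 infected
Step 7: +1 new -> 30 infected
Step 8: +0 new -> 30 infected

Answer: 30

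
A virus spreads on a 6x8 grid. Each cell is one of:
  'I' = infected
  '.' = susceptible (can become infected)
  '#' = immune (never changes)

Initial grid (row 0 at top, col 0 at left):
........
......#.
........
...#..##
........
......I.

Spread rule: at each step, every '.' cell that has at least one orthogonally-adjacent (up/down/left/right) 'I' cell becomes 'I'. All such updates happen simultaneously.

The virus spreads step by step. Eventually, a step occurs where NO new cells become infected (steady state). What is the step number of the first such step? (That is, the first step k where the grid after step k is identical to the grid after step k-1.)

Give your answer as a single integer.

Answer: 12

Derivation:
Step 0 (initial): 1 infected
Step 1: +3 new -> 4 infected
Step 2: +3 new -> 7 infected
Step 3: +3 new -> 10 infected
Step 4: +4 new -> 14 infected
Step 5: +5 new -> 19 infected
Step 6: +7 new -> 26 infected
Step 7: +7 new -> 33 infected
Step 8: +5 new -> 38 infected
Step 9: +3 new -> 41 infected
Step 10: +2 new -> 43 infected
Step 11: +1 new -> 44 infected
Step 12: +0 new -> 44 infected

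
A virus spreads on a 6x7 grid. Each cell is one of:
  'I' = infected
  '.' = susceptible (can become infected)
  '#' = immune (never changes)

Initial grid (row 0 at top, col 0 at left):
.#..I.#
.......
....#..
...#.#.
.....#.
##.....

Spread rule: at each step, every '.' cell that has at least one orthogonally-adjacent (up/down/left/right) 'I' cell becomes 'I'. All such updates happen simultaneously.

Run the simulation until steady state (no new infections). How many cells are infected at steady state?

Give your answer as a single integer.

Step 0 (initial): 1 infected
Step 1: +3 new -> 4 infected
Step 2: +3 new -> 7 infected
Step 3: +4 new -> 11 infected
Step 4: +3 new -> 14 infected
Step 5: +4 new -> 18 infected
Step 6: +5 new -> 23 infected
Step 7: +5 new -> 28 infected
Step 8: +4 new -> 32 infected
Step 9: +2 new -> 34 infected
Step 10: +0 new -> 34 infected

Answer: 34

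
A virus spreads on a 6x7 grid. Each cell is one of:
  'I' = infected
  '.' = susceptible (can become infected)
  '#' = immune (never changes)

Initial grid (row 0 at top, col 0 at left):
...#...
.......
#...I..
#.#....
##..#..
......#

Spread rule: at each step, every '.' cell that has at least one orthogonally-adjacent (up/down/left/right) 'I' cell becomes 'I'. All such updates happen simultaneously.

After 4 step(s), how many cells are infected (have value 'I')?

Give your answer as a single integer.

Answer: 27

Derivation:
Step 0 (initial): 1 infected
Step 1: +4 new -> 5 infected
Step 2: +7 new -> 12 infected
Step 3: +7 new -> 19 infected
Step 4: +8 new -> 27 infected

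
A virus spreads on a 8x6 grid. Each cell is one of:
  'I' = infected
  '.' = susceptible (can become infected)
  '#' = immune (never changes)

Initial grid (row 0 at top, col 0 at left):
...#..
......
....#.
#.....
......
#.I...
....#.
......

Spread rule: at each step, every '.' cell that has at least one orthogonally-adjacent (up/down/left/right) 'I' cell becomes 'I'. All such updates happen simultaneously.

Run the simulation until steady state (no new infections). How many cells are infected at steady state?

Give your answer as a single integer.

Step 0 (initial): 1 infected
Step 1: +4 new -> 5 infected
Step 2: +7 new -> 12 infected
Step 3: +9 new -> 21 infected
Step 4: +8 new -> 29 infected
Step 5: +6 new -> 35 infected
Step 6: +4 new -> 39 infected
Step 7: +3 new -> 42 infected
Step 8: +1 new -> 43 infected
Step 9: +0 new -> 43 infected

Answer: 43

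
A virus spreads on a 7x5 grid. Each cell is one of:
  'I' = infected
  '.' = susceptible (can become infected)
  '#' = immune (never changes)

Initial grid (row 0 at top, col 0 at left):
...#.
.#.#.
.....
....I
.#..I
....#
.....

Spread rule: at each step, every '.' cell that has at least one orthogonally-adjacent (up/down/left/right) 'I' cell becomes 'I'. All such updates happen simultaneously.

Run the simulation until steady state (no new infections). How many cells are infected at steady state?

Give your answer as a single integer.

Step 0 (initial): 2 infected
Step 1: +3 new -> 5 infected
Step 2: +5 new -> 10 infected
Step 3: +5 new -> 15 infected
Step 4: +6 new -> 21 infected
Step 5: +5 new -> 26 infected
Step 6: +3 new -> 29 infected
Step 7: +1 new -> 30 infected
Step 8: +0 new -> 30 infected

Answer: 30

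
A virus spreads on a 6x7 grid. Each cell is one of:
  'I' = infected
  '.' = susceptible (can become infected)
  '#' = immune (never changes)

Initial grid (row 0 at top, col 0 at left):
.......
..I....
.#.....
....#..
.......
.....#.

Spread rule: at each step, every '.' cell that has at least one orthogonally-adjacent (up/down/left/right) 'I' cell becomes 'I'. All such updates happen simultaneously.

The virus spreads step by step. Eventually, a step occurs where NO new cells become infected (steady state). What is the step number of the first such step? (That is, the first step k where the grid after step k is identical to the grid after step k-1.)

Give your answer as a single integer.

Step 0 (initial): 1 infected
Step 1: +4 new -> 5 infected
Step 2: +6 new -> 11 infected
Step 3: +8 new -> 19 infected
Step 4: +7 new -> 26 infected
Step 5: +7 new -> 33 infected
Step 6: +4 new -> 37 infected
Step 7: +1 new -> 38 infected
Step 8: +1 new -> 39 infected
Step 9: +0 new -> 39 infected

Answer: 9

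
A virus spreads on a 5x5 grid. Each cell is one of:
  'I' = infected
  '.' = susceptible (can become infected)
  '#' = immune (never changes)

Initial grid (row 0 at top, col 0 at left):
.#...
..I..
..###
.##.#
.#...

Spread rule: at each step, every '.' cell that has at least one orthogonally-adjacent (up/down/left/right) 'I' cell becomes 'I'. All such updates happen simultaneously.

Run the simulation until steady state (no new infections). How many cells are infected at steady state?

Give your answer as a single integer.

Step 0 (initial): 1 infected
Step 1: +3 new -> 4 infected
Step 2: +4 new -> 8 infected
Step 3: +3 new -> 11 infected
Step 4: +1 new -> 12 infected
Step 5: +1 new -> 13 infected
Step 6: +0 new -> 13 infected

Answer: 13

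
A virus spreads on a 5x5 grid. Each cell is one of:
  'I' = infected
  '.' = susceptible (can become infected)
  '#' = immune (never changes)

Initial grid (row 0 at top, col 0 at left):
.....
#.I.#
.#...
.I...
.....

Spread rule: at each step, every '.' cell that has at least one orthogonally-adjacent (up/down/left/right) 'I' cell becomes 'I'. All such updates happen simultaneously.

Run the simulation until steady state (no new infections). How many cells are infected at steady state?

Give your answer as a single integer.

Answer: 22

Derivation:
Step 0 (initial): 2 infected
Step 1: +7 new -> 9 infected
Step 2: +7 new -> 16 infected
Step 3: +5 new -> 21 infected
Step 4: +1 new -> 22 infected
Step 5: +0 new -> 22 infected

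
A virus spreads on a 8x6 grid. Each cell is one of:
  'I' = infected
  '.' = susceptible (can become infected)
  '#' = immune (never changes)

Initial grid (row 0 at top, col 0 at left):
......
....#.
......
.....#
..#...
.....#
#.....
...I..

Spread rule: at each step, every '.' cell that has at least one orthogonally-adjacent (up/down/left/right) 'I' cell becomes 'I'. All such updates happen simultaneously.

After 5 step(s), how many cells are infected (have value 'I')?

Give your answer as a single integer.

Step 0 (initial): 1 infected
Step 1: +3 new -> 4 infected
Step 2: +5 new -> 9 infected
Step 3: +6 new -> 15 infected
Step 4: +3 new -> 18 infected
Step 5: +6 new -> 24 infected

Answer: 24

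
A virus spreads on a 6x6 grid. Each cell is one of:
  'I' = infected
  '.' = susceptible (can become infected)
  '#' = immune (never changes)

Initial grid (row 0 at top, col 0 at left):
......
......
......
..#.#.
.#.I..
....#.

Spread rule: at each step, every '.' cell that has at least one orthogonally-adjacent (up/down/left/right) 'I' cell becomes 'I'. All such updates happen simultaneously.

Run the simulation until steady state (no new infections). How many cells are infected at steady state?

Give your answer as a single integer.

Step 0 (initial): 1 infected
Step 1: +4 new -> 5 infected
Step 2: +3 new -> 8 infected
Step 3: +6 new -> 14 infected
Step 4: +6 new -> 20 infected
Step 5: +7 new -> 27 infected
Step 6: +4 new -> 31 infected
Step 7: +1 new -> 32 infected
Step 8: +0 new -> 32 infected

Answer: 32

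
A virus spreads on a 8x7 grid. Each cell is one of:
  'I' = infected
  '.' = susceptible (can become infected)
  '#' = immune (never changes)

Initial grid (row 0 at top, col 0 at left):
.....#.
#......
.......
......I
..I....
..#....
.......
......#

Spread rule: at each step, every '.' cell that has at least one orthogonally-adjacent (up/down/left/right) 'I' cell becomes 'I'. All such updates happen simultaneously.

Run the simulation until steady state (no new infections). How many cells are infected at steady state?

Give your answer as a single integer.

Answer: 52

Derivation:
Step 0 (initial): 2 infected
Step 1: +6 new -> 8 infected
Step 2: +12 new -> 20 infected
Step 3: +13 new -> 33 infected
Step 4: +11 new -> 44 infected
Step 5: +7 new -> 51 infected
Step 6: +1 new -> 52 infected
Step 7: +0 new -> 52 infected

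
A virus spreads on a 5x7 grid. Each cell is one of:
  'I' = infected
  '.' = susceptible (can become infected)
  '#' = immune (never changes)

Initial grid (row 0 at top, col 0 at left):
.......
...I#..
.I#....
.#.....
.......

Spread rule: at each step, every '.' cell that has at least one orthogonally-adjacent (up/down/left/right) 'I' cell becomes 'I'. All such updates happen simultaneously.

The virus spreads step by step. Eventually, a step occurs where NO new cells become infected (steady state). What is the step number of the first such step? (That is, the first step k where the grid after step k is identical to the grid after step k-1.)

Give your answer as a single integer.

Step 0 (initial): 2 infected
Step 1: +5 new -> 7 infected
Step 2: +7 new -> 14 infected
Step 3: +7 new -> 21 infected
Step 4: +7 new -> 28 infected
Step 5: +3 new -> 31 infected
Step 6: +1 new -> 32 infected
Step 7: +0 new -> 32 infected

Answer: 7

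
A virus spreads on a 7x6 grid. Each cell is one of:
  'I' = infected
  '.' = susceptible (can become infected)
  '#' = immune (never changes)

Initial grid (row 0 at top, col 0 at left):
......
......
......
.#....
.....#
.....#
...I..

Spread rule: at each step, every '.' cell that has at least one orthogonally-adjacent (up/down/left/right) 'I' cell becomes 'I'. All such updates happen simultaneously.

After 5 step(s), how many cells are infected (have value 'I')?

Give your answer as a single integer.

Answer: 24

Derivation:
Step 0 (initial): 1 infected
Step 1: +3 new -> 4 infected
Step 2: +5 new -> 9 infected
Step 3: +5 new -> 14 infected
Step 4: +5 new -> 19 infected
Step 5: +5 new -> 24 infected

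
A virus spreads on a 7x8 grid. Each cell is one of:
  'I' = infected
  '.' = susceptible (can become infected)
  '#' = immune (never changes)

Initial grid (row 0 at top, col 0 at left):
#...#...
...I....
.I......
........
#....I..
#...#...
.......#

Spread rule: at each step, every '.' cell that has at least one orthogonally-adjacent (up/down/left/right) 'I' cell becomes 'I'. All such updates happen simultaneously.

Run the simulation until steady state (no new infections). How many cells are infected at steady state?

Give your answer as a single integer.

Step 0 (initial): 3 infected
Step 1: +12 new -> 15 infected
Step 2: +16 new -> 31 infected
Step 3: +10 new -> 41 infected
Step 4: +6 new -> 47 infected
Step 5: +3 new -> 50 infected
Step 6: +0 new -> 50 infected

Answer: 50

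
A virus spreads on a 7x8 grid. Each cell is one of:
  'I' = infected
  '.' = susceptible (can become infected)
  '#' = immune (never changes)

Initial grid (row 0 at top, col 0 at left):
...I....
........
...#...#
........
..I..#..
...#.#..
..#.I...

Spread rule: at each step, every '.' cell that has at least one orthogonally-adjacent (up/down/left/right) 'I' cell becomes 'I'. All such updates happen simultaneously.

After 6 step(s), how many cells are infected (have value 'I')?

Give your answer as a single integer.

Answer: 50

Derivation:
Step 0 (initial): 3 infected
Step 1: +10 new -> 13 infected
Step 2: +11 new -> 24 infected
Step 3: +12 new -> 36 infected
Step 4: +9 new -> 45 infected
Step 5: +4 new -> 49 infected
Step 6: +1 new -> 50 infected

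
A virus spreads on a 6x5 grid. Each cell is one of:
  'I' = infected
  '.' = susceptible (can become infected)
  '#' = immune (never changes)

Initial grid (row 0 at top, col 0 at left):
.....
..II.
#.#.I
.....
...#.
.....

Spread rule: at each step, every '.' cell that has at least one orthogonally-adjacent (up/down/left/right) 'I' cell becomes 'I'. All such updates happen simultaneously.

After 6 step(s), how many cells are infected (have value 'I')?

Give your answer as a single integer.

Step 0 (initial): 3 infected
Step 1: +6 new -> 9 infected
Step 2: +6 new -> 15 infected
Step 3: +4 new -> 19 infected
Step 4: +4 new -> 23 infected
Step 5: +3 new -> 26 infected
Step 6: +1 new -> 27 infected

Answer: 27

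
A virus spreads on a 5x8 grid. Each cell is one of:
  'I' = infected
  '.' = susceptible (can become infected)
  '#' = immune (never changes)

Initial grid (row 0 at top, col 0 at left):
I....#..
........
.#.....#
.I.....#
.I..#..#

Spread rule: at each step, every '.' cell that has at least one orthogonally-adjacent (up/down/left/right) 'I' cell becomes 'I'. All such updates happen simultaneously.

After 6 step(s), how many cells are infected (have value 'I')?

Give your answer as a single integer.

Answer: 30

Derivation:
Step 0 (initial): 3 infected
Step 1: +6 new -> 9 infected
Step 2: +6 new -> 15 infected
Step 3: +4 new -> 19 infected
Step 4: +4 new -> 23 infected
Step 5: +4 new -> 27 infected
Step 6: +3 new -> 30 infected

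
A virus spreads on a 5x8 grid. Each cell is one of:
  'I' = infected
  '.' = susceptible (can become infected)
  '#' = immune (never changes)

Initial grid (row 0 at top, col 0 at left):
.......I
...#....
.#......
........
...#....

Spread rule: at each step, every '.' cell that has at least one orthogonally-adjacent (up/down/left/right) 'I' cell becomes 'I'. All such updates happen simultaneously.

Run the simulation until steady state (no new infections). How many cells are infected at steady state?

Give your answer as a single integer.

Answer: 37

Derivation:
Step 0 (initial): 1 infected
Step 1: +2 new -> 3 infected
Step 2: +3 new -> 6 infected
Step 3: +4 new -> 10 infected
Step 4: +5 new -> 15 infected
Step 5: +4 new -> 19 infected
Step 6: +5 new -> 24 infected
Step 7: +5 new -> 29 infected
Step 8: +2 new -> 31 infected
Step 9: +3 new -> 34 infected
Step 10: +2 new -> 36 infected
Step 11: +1 new -> 37 infected
Step 12: +0 new -> 37 infected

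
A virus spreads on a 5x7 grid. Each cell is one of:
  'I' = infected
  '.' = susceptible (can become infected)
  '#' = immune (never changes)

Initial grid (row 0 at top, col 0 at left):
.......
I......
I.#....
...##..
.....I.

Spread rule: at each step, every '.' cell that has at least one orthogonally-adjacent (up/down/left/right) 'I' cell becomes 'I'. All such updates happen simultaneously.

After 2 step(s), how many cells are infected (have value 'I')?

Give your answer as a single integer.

Step 0 (initial): 3 infected
Step 1: +7 new -> 10 infected
Step 2: +7 new -> 17 infected

Answer: 17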